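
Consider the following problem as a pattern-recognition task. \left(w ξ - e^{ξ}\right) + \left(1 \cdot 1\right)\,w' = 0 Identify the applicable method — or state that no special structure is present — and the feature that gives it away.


Method: a linear integrating factor — the equation is linear in w with coefficient ξ; multiplying by the integrating factor exp(∫ξ) makes the left side a perfect derivative.


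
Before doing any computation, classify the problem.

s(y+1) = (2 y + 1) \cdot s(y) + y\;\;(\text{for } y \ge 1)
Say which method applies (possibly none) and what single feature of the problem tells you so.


Best approach: a summation factor — one-term recursion with variable weight 2 y + 1 is solved by product normalization, not by root-finding.


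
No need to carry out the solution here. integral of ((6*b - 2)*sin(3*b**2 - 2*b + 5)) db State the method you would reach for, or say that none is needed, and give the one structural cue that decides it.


Best approach: u-substitution — collected, the integrand has one factor that is, up to a constant, the derivative of an inner expression the rest depends on — substitute for that inner expression.


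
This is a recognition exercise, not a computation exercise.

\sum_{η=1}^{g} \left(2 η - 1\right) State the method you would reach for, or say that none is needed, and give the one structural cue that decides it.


Verdict: no special technique — nothing telescopes and nothing is geometric; polynomial terms in η sum term by term.


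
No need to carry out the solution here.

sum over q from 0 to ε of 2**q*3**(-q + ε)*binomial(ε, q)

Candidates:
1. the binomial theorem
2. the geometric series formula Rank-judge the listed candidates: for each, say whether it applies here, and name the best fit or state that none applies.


Diagnosis: the binomial theorem — the summand is term q of a binomial expansion in 2 and 3; the whole sum is a single power.
- the binomial theorem — yes, a natural case for it.
- the geometric series formula: no single multiplier carries one term to the next throughout the sum.


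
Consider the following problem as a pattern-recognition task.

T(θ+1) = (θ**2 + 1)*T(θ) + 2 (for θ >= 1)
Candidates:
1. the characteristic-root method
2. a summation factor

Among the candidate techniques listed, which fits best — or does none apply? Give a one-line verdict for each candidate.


Method: a summation factor — an index-dependent multiplier θ**2 + 1 rules out characteristic roots; a summation factor converts it to a pure difference.
- the characteristic-root method: an index-dependent weight blocks the pure exponential ansatz.
- a summation factor: applicable, and directly so.


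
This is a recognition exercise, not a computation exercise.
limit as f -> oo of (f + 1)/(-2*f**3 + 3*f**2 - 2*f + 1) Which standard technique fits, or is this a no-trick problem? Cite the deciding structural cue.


Diagnosis: dominant-term comparison — at large f only the top-degree terms survive; compare the leading terms and the limit falls out. l'Hôpital's at-infinity variant applies to the expression viewed as a single quotient; the leading-term comparison is the direct route.


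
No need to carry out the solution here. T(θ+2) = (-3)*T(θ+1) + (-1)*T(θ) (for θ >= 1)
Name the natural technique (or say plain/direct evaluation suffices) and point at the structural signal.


Best approach: the characteristic-root method — no index-dependence in the weights and nothing inhomogeneous: classic characteristic-equation setup.


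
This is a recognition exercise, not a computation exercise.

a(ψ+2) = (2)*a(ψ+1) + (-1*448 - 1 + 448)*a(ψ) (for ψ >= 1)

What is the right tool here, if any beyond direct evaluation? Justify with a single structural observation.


Diagnosis: the characteristic-root method — this is the constant-coefficient homogeneous case — the whole solution in ψ reduces to a polynomial's roots.


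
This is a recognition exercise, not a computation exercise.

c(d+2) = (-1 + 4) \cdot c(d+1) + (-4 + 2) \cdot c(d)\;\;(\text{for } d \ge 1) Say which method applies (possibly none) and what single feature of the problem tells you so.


Method: the characteristic-root method — shift-invariance with fixed coefficients calls for exponential trials; the characteristic polynomial finds every r^d.


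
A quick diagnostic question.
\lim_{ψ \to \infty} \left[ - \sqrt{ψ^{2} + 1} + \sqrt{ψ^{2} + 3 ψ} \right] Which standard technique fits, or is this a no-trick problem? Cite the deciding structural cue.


Technique: conjugate multiplication — divergence minus divergence hides a finite answer — expose it by pairing \sqrt{ψ^{2} + 3 ψ} - \sqrt{ψ^{2} + 1} with its conjugate.


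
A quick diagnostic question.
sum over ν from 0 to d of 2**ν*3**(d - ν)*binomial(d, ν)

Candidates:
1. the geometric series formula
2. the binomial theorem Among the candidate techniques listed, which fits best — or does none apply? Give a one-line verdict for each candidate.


Technique: the binomial theorem — the summand is term ν of a binomial expansion in 2 and 3; the whole sum is a single power.
- the geometric series formula — there is no constant term-to-term ratio.
- the binomial theorem — yes — fits the structure here.


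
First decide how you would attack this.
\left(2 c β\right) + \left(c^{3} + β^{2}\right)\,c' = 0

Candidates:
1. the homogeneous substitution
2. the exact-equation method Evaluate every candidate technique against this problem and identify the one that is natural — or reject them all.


Best approach: the exact-equation method — equality of cross partials is the green light — assemble the potential function term by term.
- the homogeneous substitution: the slope does not depend on the ratio of the variables alone.
- the exact-equation method: applies; the problem has the shape this method handles.


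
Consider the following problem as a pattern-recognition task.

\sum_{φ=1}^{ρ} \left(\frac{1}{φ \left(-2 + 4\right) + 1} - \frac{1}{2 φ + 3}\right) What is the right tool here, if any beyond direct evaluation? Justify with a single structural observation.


Method: telescoping — consecutive terms evaluate one function at adjacent indices (\frac{1}{φ \left(-2 + 4\right) + 1} is its current value): one term's tail is the next term's head, so the chain collapses.


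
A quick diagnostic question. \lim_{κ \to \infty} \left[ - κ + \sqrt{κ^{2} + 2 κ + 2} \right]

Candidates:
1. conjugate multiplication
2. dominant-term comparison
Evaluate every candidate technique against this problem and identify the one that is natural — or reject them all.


Technique: conjugate multiplication — two divergent pieces with a minus sign between them and a radical in the mix: rationalize \sqrt{κ^{2} + 2 κ + 2} - κ before any limit law applies.
- conjugate multiplication — a fit — the right tool for this form.
- dominant-term comparison — no dominant power emerges to decide the limit by degree comparison.


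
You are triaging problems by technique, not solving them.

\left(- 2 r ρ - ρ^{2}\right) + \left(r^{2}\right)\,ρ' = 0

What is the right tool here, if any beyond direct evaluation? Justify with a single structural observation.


Technique: the homogeneous substitution — solved for the derivative, the right side is unchanged under scaling r and ρ together — it depends only on the ratio ρ/r, so substitute a single ratio variable. A Bernoulli substitution is a fair alternative on this equation directly; the homogeneous reading takes it as given.


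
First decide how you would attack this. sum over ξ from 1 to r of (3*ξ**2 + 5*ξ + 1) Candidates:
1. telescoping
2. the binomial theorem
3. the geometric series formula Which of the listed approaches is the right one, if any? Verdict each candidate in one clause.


Method: no special technique — recognize the absence of structure: constant-multiple powers of ξ summed plainly, no special method required.
- telescoping: neither a shifted-difference shape nor integer-spaced poles are present.
- the binomial theorem: no binomial coefficients pair up with complementary powers here.
- the geometric series formula — no single multiplier carries one term to the next throughout the sum.


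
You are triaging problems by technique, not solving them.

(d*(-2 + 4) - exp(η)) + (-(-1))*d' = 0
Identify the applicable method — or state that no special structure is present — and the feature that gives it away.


Verdict: a linear integrating factor — d enters only linearly with coefficient (-2 + 4); multiply by exp of the integral of (-2 + 4) and the left side becomes one derivative.


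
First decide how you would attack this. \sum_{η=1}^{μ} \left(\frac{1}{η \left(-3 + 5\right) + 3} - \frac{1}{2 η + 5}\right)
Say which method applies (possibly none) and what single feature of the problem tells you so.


Diagnosis: telescoping — the summand is \frac{1}{η \left(-3 + 5\right) + 3} minus the same expression shifted by one, so consecutive terms cancel in pairs.


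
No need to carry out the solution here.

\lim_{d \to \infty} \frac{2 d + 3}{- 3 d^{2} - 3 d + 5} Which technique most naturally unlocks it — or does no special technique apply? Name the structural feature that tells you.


Diagnosis: dominant-term comparison — growth-rate triage: the leading powers of d decide the limit, everything else is noise. Differentiating the expression as a single quotient would eventually settle it as well; matching dominant growth settles it immediately.


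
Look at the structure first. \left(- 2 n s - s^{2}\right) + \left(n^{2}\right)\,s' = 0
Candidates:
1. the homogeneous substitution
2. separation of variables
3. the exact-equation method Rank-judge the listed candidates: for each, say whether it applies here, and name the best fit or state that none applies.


Best approach: the homogeneous substitution — solved for the derivative, the right side is unchanged under scaling n and s together — it depends only on the ratio s/n, so substitute a single ratio variable. This doubles as a Bernoulli equation in the unknown as written; the homogeneous route needs no setup at all.
- the homogeneous substitution — yes, a natural case for it.
- separation of variables: no division isolates the independent variable from the unknown.
- the exact-equation method: the cross partial derivatives disagree, so no single potential exists.


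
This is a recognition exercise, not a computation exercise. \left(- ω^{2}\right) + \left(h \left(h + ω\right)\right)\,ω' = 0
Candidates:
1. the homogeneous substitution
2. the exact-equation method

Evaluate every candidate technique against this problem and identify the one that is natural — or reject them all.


Diagnosis: the homogeneous substitution — scaling h and ω together leaves the slope fixed — it depends only on ω/h, so substitute the ratio. Suitably rearranged — at times with the variables' roles exchanged — this doubles as a Bernoulli equation; the homogeneous reading needs no such setup.
- the homogeneous substitution — yes — fits the structure here.
- the exact-equation method — the mixed partial derivatives differ, so the left side is not a total differential.


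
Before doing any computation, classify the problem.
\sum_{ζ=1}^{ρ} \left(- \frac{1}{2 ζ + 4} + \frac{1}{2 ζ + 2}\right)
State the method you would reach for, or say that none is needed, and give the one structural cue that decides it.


Diagnosis: telescoping — consecutive terms evaluate one function at adjacent indices (\frac{1}{2 ζ + 2} is its current value): one term's tail is the next term's head, so the chain collapses.


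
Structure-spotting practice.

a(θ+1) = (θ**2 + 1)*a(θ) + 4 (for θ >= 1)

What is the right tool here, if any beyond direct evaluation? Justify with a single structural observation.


Method: a summation factor — one-term recursion with variable weight θ**2 + 1 is solved by product normalization, not by root-finding.


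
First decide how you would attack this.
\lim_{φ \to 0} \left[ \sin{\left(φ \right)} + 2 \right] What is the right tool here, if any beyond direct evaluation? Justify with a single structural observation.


Best approach: no special technique — the function is continuous at 0; evaluation is itself the limit, no machinery required.


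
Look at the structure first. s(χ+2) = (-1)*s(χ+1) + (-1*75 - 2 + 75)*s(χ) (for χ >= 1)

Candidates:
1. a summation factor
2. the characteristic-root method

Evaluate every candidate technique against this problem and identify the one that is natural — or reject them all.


Method: the characteristic-root method — shift-invariance with fixed coefficients calls for exponential trials; the characteristic polynomial finds every r^χ.
- a summation factor: the recurrence reaches back more than one step, outside the first-order family a summation factor normalizes.
- the characteristic-root method — yes — fits the structure here.


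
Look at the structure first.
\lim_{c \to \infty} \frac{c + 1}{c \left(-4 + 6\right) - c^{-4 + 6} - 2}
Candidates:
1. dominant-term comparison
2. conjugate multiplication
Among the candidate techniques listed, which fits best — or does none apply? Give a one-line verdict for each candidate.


Best approach: dominant-term comparison — as c grows, only the highest-degree terms matter — compare leading terms and read the limit off.
- dominant-term comparison: yes — fits the structure here.
- conjugate multiplication: rationalization has no target — no divergent radical difference appears.


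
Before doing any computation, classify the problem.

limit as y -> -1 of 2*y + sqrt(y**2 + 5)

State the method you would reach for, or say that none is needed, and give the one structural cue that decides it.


Diagnosis: no special technique — the function is continuous at -1; evaluation is itself the limit, no machinery required.


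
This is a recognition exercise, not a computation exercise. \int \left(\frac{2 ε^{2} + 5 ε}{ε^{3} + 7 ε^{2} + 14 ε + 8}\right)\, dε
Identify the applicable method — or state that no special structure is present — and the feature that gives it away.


Diagnosis: partial fractions — the denominator ε^{3} + 7 ε^{2} + 14 ε + 8 factors, so the quotient decomposes into elementary partial fractions term by term.


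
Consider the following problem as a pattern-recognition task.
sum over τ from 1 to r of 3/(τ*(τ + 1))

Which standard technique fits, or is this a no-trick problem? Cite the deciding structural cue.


Method: telescoping — 3/(τ*(τ + 1)) hides a difference of shifted reciprocals — decompose it and the middle of the sum vanishes.


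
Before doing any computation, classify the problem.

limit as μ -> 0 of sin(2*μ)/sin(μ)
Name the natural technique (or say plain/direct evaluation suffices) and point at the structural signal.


Verdict: l'Hôpital's rule (0/0) — the 0/0 form at 0 is the signature situation for l'Hôpital's rule. Expanding numerator and denominator to first order gives the same value — the rule automates exactly that.


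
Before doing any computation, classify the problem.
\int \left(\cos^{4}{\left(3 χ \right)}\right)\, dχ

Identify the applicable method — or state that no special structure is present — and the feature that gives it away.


Technique: a trigonometric identity — reduce \cos^{4}{\left(3 χ \right)} with the power-reduction formula and the integral becomes first-degree trigonometry.


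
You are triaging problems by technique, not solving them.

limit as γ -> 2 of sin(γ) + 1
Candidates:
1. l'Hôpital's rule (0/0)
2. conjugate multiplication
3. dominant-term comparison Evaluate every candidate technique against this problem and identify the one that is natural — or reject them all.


Method: no special technique — no denominator vanishes and nothing blows up at 2: direct substitution is the whole computation.
- l'Hôpital's rule (0/0) — evaluation at the point is determinate, so the rule has nothing to repair.
- conjugate multiplication: the conjugate move applies to radical differences, which this is not.
- dominant-term comparison: this is not a rational comparison of growth rates at infinity.


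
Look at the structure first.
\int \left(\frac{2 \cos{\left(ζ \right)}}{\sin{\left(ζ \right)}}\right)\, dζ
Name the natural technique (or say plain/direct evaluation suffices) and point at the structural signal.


Technique: u-substitution — the only nontrivial dependence routes through \sin{\left(ζ \right)}, whose derivative supplies the leftover factor up to a constant multiple — u = \sin{\left(ζ \right)} flattens it.


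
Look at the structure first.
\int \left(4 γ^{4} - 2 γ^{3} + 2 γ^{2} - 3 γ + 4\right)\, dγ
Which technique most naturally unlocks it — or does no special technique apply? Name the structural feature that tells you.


Technique: no special technique — a term-by-term power-rule job in γ; no substitution or rearrangement earns its keep here.


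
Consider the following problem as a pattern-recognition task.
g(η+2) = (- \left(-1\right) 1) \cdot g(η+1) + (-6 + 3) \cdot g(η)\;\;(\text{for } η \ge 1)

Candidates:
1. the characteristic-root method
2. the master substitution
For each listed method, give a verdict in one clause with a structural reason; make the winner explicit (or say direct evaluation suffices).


Verdict: the characteristic-root method — this is the constant-coefficient homogeneous case — the whole solution in η reduces to a polynomial's roots.
- the characteristic-root method: applicable, and directly so.
- the master substitution: there is no divide-the-index recursive argument.


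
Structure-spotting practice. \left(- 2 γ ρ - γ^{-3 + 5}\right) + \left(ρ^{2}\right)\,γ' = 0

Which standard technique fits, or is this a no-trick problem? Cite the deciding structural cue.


Method: the homogeneous substitution — solved for the derivative, the right side is unchanged under scaling ρ and γ together — it depends only on the ratio γ/ρ, so substitute a single ratio variable. This doubles as a Bernoulli equation in the unknown as written; the homogeneous route needs no setup at all.


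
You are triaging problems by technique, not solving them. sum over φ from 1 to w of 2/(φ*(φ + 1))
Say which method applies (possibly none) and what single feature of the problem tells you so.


Diagnosis: telescoping — poles of 2/(φ*(φ + 1)) differ by an integer, the telltale of a telescoping partial-fraction sum.


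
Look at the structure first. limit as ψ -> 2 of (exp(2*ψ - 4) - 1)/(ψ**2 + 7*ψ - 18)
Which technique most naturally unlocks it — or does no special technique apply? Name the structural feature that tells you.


Best approach: l'Hôpital's rule (0/0) — substituting 2 gives 0 over 0; differentiate top and bottom once and re-evaluate. Expanding numerator and denominator to first order gives the same value — the rule automates exactly that.


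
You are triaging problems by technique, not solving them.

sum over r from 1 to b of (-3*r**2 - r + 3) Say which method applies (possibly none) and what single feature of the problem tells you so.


Method: no special technique — no cancellation, no constant ratio, no binomial weights — just polynomial terms summed directly.


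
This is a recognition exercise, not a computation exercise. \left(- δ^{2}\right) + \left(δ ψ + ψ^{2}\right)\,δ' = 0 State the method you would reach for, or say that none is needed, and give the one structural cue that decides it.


Method: the homogeneous substitution — the slope's numerator and denominator share total degree; set v = δ/ψ and the equation drops to separable form. A Bernoulli substitution after rearrangement (possibly exchanging dependent and independent variable) is a fair alternative; the homogeneous route works on the equation as it stands.


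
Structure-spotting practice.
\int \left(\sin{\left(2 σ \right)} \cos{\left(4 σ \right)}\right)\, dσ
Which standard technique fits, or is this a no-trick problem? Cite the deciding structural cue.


Diagnosis: a trigonometric identity — mixed-frequency products such as \sin{\left(2 σ \right)} \cos{\left(4 σ \right)} are designed for the product-to-sum formula.


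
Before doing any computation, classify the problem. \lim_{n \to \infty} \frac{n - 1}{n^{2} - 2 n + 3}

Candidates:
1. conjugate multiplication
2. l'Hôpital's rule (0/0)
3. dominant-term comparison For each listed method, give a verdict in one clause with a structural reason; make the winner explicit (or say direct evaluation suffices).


Method: dominant-term comparison — divide by the highest power of n present: lower-order terms vanish and the dominant ratio remains.
- conjugate multiplication: rationalization has no target — no divergent radical difference appears.
- l'Hôpital's rule (0/0) — as a single quotient the expression runs to ∞/∞ at the limit point — an at-infinity form of the rule would apply, though the leading-growth comparison is the direct reading.
- dominant-term comparison — yes, a natural case for it.


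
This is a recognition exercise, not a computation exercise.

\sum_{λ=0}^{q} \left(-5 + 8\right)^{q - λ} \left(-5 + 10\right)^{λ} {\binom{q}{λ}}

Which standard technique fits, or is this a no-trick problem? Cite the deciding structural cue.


Verdict: the binomial theorem — the summand is term λ of a binomial expansion in (-5 + 10) and (-5 + 8); the whole sum is a single power.


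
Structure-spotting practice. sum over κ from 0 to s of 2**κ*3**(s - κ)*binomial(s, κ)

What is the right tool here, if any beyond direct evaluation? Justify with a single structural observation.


Verdict: the binomial theorem — the binomial coefficients weight matched powers of 2 and 3, which is exactly the expansion of a binomial power.


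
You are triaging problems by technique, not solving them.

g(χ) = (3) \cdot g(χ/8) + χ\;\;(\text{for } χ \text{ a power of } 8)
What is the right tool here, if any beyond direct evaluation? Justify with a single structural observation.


Method: the master substitution — the argument contracts 8-fold per step: reindex χ exponentially and solve the linear recurrence in the new index.


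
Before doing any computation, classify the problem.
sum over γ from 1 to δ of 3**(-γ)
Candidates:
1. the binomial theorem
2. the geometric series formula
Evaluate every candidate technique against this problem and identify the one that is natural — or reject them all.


Method: the geometric series formula — consecutive terms stand in a fixed index-free ratio — the geometric sum formula closes it.
- the binomial theorem — no binomial coefficients pair up with complementary powers here.
- the geometric series formula — yes, a natural case for it.


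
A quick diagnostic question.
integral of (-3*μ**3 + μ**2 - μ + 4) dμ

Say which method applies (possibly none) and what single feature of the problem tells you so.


Technique: no special technique — nothing composite, nothing rational, nothing trigonometric — each constant-multiple power of μ integrates by the power rule alone.


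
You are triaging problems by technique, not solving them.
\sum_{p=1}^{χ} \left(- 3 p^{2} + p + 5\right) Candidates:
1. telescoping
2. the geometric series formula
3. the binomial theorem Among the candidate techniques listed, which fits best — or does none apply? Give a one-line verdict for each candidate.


Best approach: no special technique — the sum is polynomial through and through; closed forms for each power of p finish it directly.
- telescoping — writing out consecutive terms as given produces no pairwise cancellation.
- the geometric series formula: the ratio of consecutive terms depends on the index.
- the binomial theorem: no binomial coefficients pair up with complementary powers here.


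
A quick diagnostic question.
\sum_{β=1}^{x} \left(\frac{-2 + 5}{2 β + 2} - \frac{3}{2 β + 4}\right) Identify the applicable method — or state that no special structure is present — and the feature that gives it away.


Diagnosis: telescoping — the piece each term subtracts is \frac{-2 + 5}{2 β + 2} advanced by one index, and it reappears with a plus sign leading the following term — the sum collapses to its boundary terms.


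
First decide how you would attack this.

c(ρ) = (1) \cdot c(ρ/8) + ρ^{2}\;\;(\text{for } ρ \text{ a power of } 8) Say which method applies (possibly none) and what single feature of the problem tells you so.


Method: the master substitution — the argument shrinks by the factor 8, so measure the index on a logarithmic scale and the recursion becomes a shift.


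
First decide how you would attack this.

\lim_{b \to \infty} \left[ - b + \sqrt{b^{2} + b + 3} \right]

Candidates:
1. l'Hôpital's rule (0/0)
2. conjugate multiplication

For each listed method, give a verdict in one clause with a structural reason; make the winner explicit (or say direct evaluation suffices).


Diagnosis: conjugate multiplication — divergence minus divergence hides a finite answer — expose it by pairing \sqrt{b^{2} + b + 3} - b with its conjugate.
- l'Hôpital's rule (0/0) — no quotient structure at all: the clash is ∞ minus ∞, which rationalizing converts into a tractable ratio.
- conjugate multiplication — a fit — the right tool for this form.


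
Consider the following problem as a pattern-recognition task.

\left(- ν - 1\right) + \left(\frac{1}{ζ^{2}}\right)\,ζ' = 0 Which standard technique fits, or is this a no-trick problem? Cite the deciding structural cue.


Best approach: separation of variables — one side of the product carries the independent variable, the other the unknown — the textbook separation shape. One could also solve this as an exact equation; with each coefficient in its own variable, separating is the same work with fewer steps.


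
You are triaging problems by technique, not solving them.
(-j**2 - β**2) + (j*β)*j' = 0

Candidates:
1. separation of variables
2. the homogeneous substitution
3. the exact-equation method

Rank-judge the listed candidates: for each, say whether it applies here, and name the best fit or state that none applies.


Diagnosis: the homogeneous substitution — the slope is degree-zero homogeneous: the ratio substitution v = j/β collapses it. This doubles as a Bernoulli equation in the unknown as written; the homogeneous route needs no setup at all.
- separation of variables: the two dependences are entangled, not a clean product of one-variable pieces.
- the homogeneous substitution: applicable, and directly so.
- the exact-equation method — the cross partial derivatives disagree, so no single potential exists.


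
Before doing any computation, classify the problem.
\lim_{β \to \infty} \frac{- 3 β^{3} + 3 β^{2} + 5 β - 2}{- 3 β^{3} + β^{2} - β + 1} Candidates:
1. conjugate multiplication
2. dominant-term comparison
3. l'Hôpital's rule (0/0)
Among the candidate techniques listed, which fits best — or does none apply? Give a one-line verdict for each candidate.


Method: dominant-term comparison — at large β only the top-degree terms survive; compare the leading terms and the limit falls out.
- conjugate multiplication: multiplying by a conjugate would not remove any indeterminacy here.
- dominant-term comparison — yes, a natural case for it.
- l'Hôpital's rule (0/0) — no 0/0 form appears: written as one quotient, top and bottom both grow without bound, and the ratio is decided by their leading terms.


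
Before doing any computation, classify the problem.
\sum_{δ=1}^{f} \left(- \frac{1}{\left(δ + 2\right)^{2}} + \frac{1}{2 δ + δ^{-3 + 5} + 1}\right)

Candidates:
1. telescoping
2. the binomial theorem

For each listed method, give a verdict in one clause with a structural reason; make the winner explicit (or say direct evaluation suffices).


Diagnosis: telescoping — consecutive terms evaluate one function at adjacent indices (\frac{1}{2 δ + δ^{-3 + 5} + 1} is its current value): one term's tail is the next term's head, so the chain collapses.
- telescoping — applies; the problem has the shape this method handles.
- the binomial theorem: the terms lack the binomial-coefficient-weighted complementary-power pattern of an expansion.


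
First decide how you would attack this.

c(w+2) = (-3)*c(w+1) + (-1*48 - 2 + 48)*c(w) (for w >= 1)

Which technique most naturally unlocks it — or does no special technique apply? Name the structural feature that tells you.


Method: the characteristic-root method — constant coefficients and linearity mean the ansatz r^w reduces it to solving the characteristic polynomial.


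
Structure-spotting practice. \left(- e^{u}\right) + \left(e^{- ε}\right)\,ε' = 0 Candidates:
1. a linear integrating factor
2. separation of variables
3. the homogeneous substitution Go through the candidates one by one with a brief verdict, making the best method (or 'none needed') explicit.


Verdict: separation of variables — solved for the derivative, the right side splits multiplicatively into a function of each variable alone — divide and integrate each side.
- a linear integrating factor — the unknown enters nonlinearly (through a power, a denominator, or a transcendental function), which the linear integrating-factor recipe cannot absorb as-is — any repair would come from a preliminary substitution, not the factor.
- separation of variables: applicable, and directly so.
- the homogeneous substitution — the slope is not a function of the ratio of the variables alone.


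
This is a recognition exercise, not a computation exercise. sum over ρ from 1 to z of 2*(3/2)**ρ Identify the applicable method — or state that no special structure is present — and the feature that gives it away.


Best approach: the geometric series formula — the ratio of consecutive terms is the constant 3/2, independent of the index — a geometric sum.


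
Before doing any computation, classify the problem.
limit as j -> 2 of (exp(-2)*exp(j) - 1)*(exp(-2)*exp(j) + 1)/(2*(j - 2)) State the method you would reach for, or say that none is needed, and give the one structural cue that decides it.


Technique: l'Hôpital's rule (0/0) — plug in 2: top and bottom both hit zero, so differentiate each and retry. One could equally expand both pieces locally and compare leading terms; the rule does that in one stroke.


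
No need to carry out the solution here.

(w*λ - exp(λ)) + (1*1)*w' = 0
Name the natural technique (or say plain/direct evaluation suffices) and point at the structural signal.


Verdict: a linear integrating factor — the unknown enters only to the first power against a nonzero forcing term — the integrating-factor template applies directly.


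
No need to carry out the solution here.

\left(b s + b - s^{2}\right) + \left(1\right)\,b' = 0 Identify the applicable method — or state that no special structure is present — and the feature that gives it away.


Method: a linear integrating factor — the unknown enters only to the first power against a nonzero forcing term — the integrating-factor template applies directly.


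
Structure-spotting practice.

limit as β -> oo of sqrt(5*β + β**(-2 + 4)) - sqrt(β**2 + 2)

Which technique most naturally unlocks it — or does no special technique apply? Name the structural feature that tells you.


Verdict: conjugate multiplication — turning the difference into a conjugate-rationalized ratio makes the limit readable.


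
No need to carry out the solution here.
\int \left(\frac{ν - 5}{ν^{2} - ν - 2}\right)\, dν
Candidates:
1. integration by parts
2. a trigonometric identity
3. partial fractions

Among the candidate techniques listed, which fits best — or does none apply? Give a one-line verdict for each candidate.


Technique: partial fractions — break ν^{2} - ν - 2 into its roots and the integral splits into logarithm-sized bites.
- integration by parts — no split into a nonconstant polynomial times one of the standard kernels — exp, sine, or cosine of a linear argument, or a logarithm — applies here.
- a trigonometric identity — with no trigonometric functions present, identity rewriting has no target.
- partial fractions: yes — fits the structure here.


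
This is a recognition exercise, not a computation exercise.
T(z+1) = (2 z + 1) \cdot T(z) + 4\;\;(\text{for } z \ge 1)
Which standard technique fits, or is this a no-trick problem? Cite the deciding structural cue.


Verdict: a summation factor — normalize by the running product of 2 z + 1: the left side becomes a difference, and differences sum.


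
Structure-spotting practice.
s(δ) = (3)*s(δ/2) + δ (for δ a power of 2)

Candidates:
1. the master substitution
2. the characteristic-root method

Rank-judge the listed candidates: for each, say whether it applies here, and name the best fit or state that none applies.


Method: the master substitution — divide-the-index recursion (δ/2 inside the call) straightens out once the index is rewritten as 2^m.
- the master substitution — yes — fits the structure here.
- the characteristic-root method — the recursion divides its index rather than shifting it — outside the constant-shift family the root method covers.


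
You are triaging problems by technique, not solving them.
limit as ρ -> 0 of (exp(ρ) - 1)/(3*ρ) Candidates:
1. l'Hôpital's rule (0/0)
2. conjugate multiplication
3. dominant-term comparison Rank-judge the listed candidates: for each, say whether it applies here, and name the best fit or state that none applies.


Technique: l'Hôpital's rule (0/0) — both numerator and denominator vanish at 0: the genuine 0/0 indeterminate that l'Hôpital exists for. A local series expansion at the point resolves it as well; the rule is the packaged version of that step.
- l'Hôpital's rule (0/0) — yes, a natural case for it.
- conjugate multiplication — the conjugate move applies to radical differences, which this is not.
- dominant-term comparison: this limit is not decided by comparing leading-term growth at infinity.


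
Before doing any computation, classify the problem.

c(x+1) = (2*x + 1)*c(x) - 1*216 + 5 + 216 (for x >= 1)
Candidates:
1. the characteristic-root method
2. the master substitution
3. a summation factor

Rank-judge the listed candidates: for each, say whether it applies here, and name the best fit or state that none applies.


Verdict: a summation factor — first-order linear but the coefficient 2*x + 1 moves with the index — divide by the cumulative product and telescope.
- the characteristic-root method: the coefficients vary with the index, breaking the constant-coefficient structure the method needs.
- the master substitution: with no divided-index recursive call, reindexing by powers of a base buys nothing.
- a summation factor: applies; the problem has the shape this method handles.


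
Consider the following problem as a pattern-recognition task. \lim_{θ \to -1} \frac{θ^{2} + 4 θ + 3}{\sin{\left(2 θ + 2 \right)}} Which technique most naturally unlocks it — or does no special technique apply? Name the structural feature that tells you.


Diagnosis: l'Hôpital's rule (0/0) — both numerator and denominator vanish at -1: the genuine 0/0 indeterminate that l'Hôpital exists for. One could equally expand both pieces locally and compare leading terms; the rule does that in one stroke.


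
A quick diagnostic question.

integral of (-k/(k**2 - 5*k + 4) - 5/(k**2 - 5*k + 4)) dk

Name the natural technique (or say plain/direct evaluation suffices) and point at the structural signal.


Best approach: partial fractions — each factor of k**2 - 5*k + 4 owns one elementary piece of the integrand — separate them and integrate piecewise.


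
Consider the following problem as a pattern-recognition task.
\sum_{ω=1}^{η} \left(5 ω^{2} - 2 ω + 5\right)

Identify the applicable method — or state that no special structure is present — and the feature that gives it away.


Method: no special technique — with only polynomial terms in ω present, the classical sum-of-powers identities are all you need.


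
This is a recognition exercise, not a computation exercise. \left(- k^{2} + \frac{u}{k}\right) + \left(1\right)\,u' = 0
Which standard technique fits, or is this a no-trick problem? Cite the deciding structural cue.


Technique: a linear integrating factor — the unknown enters only to the first power against a nonzero forcing term — the integrating-factor template applies directly.


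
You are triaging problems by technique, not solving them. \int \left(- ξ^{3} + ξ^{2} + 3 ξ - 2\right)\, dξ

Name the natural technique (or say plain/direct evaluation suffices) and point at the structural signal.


Method: no special technique — the integrand is a sum of constant multiples of powers of ξ — integrate term by term.


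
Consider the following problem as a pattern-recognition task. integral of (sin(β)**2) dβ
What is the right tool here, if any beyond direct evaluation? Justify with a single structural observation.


Method: a trigonometric identity — an even power like sin(β)**2 flattens under the half-angle identity into first-degree cosines you can integrate directly.


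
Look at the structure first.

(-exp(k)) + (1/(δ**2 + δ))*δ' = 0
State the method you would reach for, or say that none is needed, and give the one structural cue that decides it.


Diagnosis: separation of variables — separating collects all δ-dependence with the derivative and leaves all k-dependence opposite: variables separate. A Bernoulli rewrite would carry it as the equation stands — separating the variables needs no rearrangement either.


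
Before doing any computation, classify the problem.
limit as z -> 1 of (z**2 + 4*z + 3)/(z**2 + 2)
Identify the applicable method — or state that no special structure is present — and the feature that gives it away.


Method: no special technique — no denominator vanishes and nothing blows up at 1: direct substitution is the whole computation.


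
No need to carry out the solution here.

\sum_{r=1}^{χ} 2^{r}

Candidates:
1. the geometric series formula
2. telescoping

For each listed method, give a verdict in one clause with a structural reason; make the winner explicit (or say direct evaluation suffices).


Diagnosis: the geometric series formula — the ratio of consecutive terms is the constant 2, independent of the index — a geometric sum.
- the geometric series formula — applies; the problem has the shape this method handles.
- telescoping: the summand is not presented as a shifted difference — a telescoping rewrite may exist, but the displayed structure does not offer one.


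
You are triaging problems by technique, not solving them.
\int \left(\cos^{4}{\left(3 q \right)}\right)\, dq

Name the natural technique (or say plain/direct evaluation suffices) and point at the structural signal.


Verdict: a trigonometric identity — \cos^{4}{\left(3 q \right)} is an even power — the power-reduction identity rewrites it into first-degree cosines.


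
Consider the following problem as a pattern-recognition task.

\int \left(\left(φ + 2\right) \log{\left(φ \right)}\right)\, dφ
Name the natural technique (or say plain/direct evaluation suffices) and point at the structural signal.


Verdict: integration by parts — choose u = \log{\left(φ \right)}: one derivative turns the logarithm algebraic, and the remaining factor φ + 2 integrates term by term under the power rule.


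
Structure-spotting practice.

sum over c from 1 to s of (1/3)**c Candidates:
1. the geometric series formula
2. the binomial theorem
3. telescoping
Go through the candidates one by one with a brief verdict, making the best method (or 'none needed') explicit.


Diagnosis: the geometric series formula — the ratio of consecutive terms is the constant 1/3, independent of the index — a geometric sum.
- the geometric series formula — yes — fits the structure here.
- the binomial theorem: there is no sum-raised-to-a-power identity hiding in these terms.
- telescoping: the summand is not presented as a shifted difference — a telescoping rewrite may exist, but the displayed structure does not offer one.
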